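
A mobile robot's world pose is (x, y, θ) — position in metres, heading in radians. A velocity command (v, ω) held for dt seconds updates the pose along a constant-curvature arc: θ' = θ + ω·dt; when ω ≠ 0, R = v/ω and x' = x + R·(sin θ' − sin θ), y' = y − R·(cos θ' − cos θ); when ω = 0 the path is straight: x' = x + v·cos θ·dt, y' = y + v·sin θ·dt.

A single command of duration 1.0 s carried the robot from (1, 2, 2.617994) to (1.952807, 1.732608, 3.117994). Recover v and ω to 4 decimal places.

Δθ = 3.117994 − 2.617994 = 0.500000
ω = Δθ/dt = 0.500000/1.0 = 0.5000
R = Δx/(sin θ' − sin θ) = -2.0000
v = R·ω = -2.0000·0.5000 = -1.0000

v = -1.0000, ω = 0.5000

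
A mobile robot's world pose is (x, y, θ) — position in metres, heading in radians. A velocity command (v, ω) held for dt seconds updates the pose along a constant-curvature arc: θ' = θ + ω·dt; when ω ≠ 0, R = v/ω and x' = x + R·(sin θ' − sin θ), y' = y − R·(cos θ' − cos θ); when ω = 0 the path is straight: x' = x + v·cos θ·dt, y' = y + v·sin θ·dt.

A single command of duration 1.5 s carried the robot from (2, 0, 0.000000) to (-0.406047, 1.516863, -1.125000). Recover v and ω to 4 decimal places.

Δθ = -1.125000 − 0.000000 = -1.125000
ω = Δθ/dt = -1.125000/1.5 = -0.7500
R = Δx/(sin θ' − sin θ) = 2.6667
v = R·ω = 2.6667·-0.7500 = -2.0000

v = -2.0000, ω = -0.7500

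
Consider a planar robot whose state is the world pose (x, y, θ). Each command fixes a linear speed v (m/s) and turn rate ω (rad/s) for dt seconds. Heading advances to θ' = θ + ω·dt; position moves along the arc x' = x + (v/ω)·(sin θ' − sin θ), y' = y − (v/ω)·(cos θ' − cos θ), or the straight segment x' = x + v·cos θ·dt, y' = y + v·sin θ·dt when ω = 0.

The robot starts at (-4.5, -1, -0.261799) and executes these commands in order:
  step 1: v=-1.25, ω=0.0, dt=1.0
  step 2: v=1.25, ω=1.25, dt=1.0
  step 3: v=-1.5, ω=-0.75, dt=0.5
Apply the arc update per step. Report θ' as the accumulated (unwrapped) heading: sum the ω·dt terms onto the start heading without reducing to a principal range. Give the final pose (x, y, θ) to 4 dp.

(-5.1326, -0.7960, 0.6132)

step 1: θ'=-0.2618 (straight) → pose (-5.7074, -0.6765, -0.2618)
step 2: θ'=0.9882 (R=1.0000) → pose (-4.6136, -0.2607, 0.9882)
step 3: θ'=0.6132 (R=2.0000) → pose (-5.1326, -0.7960, 0.6132)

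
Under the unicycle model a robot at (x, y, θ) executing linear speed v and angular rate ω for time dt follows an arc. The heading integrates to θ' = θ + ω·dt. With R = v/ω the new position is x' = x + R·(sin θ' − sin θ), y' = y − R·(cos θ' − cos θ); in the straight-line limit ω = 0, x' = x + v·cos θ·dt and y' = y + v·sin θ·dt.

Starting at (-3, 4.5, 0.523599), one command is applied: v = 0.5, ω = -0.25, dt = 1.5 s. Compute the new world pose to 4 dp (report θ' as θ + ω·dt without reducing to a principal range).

θ' = 0.5236 + -0.25·1.5 = 0.1486
R = v/ω = 0.5/-0.25 = -2.0000
x' = -3 + -2.0000·(sin 0.1486 − sin 0.5236) = -2.2961
y' = 4.5 − -2.0000·(cos 0.1486 − cos 0.5236) = 4.7459

(-2.2961, 4.7459, 0.1486)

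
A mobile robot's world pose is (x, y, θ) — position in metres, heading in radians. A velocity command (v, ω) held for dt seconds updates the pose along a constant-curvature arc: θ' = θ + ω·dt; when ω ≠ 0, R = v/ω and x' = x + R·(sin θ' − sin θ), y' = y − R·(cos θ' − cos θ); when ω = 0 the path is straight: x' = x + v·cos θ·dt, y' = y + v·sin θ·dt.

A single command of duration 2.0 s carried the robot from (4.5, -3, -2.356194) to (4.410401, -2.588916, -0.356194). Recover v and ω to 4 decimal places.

v = -0.2500, ω = 1.0000

Δθ = -0.356194 − -2.356194 = 2.000000
ω = Δθ/dt = 2.000000/2.0 = 1.0000
R = −Δy/(cos θ' − cos θ) = -0.2500
v = R·ω = -0.2500·1.0000 = -0.2500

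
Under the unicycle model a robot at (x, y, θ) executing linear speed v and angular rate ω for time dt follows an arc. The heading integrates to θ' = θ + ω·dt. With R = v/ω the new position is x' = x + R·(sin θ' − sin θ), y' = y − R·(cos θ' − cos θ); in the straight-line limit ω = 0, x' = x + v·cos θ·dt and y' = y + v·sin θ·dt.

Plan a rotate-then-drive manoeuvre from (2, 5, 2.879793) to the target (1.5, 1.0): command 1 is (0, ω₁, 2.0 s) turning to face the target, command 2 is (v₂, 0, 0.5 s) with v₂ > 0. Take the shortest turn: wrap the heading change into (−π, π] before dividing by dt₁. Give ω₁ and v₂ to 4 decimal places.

ω₁ = 0.8541, v₂ = 8.0623

heading to target = atan2(1−5, 1.5−2) = -1.6952
Δθ = wrap(-1.6952 − 2.8798) = 1.7082; ω₁ = Δθ/dt₁ = 0.8541
distance = √((1.5−2)² + (1−5)²) = 4.0311; v₂ = distance/dt₂ = 8.0623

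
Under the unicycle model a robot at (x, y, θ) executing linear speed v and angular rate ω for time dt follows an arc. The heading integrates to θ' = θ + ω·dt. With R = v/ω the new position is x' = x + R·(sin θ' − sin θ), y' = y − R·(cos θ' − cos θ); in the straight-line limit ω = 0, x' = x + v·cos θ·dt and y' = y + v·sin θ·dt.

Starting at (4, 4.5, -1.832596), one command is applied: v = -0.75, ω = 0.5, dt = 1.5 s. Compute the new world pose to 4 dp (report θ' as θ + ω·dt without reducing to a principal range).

(3.8759, 5.5918, -1.0826)

θ' = -1.8326 + 0.5·1.5 = -1.0826
R = v/ω = -0.75/0.5 = -1.5000
x' = 4 + -1.5000·(sin -1.0826 − sin -1.8326) = 3.8759
y' = 4.5 − -1.5000·(cos -1.0826 − cos -1.8326) = 5.5918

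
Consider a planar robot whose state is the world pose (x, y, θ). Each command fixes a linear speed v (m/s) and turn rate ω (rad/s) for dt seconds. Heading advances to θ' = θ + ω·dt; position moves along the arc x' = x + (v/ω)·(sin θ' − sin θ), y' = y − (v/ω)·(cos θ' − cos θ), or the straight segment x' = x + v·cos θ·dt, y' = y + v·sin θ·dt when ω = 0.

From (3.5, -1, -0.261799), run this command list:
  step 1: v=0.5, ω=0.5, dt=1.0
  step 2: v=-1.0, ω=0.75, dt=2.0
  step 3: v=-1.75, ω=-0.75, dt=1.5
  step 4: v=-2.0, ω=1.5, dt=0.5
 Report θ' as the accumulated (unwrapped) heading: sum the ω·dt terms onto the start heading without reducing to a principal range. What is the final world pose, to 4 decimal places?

(1.4994, -5.6363, 1.3632)

step 1: θ'=0.2382 (R=1.0000) → pose (3.9948, -1.0058, 0.2382)
step 2: θ'=1.7382 (R=-1.3333) → pose (2.9947, -2.5237, 1.7382)
step 3: θ'=0.6132 (R=2.3333) → pose (2.0368, -4.8207, 0.6132)
step 4: θ'=1.3632 (R=-1.3333) → pose (1.4994, -5.6363, 1.3632)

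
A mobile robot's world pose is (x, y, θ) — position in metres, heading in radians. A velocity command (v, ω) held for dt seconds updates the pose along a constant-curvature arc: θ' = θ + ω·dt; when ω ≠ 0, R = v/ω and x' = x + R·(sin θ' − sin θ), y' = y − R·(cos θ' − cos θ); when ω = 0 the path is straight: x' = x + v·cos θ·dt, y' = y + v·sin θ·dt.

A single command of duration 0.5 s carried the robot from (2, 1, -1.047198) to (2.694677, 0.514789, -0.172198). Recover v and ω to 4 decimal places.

Δθ = -0.172198 − -1.047198 = 0.875000
ω = Δθ/dt = 0.875000/0.5 = 1.7500
R = Δx/(sin θ' − sin θ) = 1.0000
v = R·ω = 1.0000·1.7500 = 1.7500

v = 1.7500, ω = 1.7500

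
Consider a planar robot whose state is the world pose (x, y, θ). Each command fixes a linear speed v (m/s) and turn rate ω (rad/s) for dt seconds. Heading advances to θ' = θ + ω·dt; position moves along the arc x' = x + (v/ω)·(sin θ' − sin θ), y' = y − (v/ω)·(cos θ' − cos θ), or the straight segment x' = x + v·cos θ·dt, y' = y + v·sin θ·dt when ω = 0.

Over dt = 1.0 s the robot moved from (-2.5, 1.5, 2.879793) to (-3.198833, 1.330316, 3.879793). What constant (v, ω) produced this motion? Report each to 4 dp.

v = 0.7500, ω = 1.0000

Δθ = 3.879793 − 2.879793 = 1.000000
ω = Δθ/dt = 1.000000/1.0 = 1.0000
R = Δx/(sin θ' − sin θ) = 0.7500
v = R·ω = 0.7500·1.0000 = 0.7500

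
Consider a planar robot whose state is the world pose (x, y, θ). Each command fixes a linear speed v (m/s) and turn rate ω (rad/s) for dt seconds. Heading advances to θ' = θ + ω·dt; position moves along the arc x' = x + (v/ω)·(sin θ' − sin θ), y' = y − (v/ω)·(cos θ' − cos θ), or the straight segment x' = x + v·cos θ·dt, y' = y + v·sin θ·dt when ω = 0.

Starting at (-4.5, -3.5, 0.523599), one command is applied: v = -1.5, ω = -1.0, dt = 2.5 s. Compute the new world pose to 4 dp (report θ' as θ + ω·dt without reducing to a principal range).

θ' = 0.5236 + -1.0·2.5 = -1.9764
R = v/ω = -1.5/-1.0 = 1.5000
x' = -4.5 + 1.5000·(sin -1.9764 − sin 0.5236) = -6.6283
y' = -3.5 − 1.5000·(cos -1.9764 − cos 0.5236) = -1.6091

(-6.6283, -1.6091, -1.9764)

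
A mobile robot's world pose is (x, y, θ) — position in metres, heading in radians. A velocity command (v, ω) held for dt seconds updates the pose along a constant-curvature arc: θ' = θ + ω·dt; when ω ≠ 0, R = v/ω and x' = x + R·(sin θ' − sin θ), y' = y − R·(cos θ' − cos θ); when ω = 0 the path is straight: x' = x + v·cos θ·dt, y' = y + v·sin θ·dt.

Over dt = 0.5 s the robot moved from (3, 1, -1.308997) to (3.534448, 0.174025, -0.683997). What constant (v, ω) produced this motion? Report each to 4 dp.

v = 2.0000, ω = 1.2500

Δθ = -0.683997 − -1.308997 = 0.625000
ω = Δθ/dt = 0.625000/0.5 = 1.2500
R = −Δy/(cos θ' − cos θ) = 1.6000
v = R·ω = 1.6000·1.2500 = 2.0000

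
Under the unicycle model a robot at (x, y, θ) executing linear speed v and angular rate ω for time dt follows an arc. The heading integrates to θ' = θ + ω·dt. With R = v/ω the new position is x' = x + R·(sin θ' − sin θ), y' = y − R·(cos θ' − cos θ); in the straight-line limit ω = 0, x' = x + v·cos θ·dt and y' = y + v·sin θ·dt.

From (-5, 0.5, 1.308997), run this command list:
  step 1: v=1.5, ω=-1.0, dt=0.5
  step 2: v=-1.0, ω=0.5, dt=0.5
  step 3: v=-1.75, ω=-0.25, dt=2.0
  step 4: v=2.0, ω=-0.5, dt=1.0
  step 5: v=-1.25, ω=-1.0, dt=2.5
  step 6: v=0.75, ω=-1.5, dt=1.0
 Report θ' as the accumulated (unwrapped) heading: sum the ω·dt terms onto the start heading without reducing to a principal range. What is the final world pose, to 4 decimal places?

(-6.9986, 1.0788, -3.9410)

step 1: θ'=0.8090 (R=-1.5000) → pose (-4.6365, 1.1471, 0.8090)
step 2: θ'=1.0590 (R=-2.0000) → pose (-4.9330, 0.7462, 1.0590)
step 3: θ'=0.5590 (R=7.0000) → pose (-7.3237, -1.7601, 0.5590)
step 4: θ'=0.0590 (R=-4.0000) → pose (-5.4382, -1.1582, 0.0590)
step 5: θ'=-2.4410 (R=1.2500) → pose (-6.3178, 1.0452, -2.4410)
step 6: θ'=-3.9410 (R=-0.5000) → pose (-6.9986, 1.0788, -3.9410)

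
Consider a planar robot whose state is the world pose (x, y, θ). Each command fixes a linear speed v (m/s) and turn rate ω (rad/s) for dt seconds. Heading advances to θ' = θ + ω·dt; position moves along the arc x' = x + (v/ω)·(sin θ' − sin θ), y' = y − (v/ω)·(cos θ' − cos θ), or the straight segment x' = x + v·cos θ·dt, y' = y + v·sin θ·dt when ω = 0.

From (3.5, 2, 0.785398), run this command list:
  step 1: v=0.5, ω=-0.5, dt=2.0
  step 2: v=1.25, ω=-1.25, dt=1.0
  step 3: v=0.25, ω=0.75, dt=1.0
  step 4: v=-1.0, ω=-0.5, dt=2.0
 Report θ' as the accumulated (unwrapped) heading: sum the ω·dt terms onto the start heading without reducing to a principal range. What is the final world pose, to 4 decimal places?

(4.6458, 2.9798, -1.7146)

step 1: θ'=-0.2146 (R=-1.0000) → pose (4.4201, 2.2700, -0.2146)
step 2: θ'=-1.4646 (R=-1.0000) → pose (5.2015, 1.3989, -1.4646)
step 3: θ'=-0.7146 (R=0.3333) → pose (5.3145, 1.1824, -0.7146)
step 4: θ'=-1.7146 (R=2.0000) → pose (4.6458, 2.9798, -1.7146)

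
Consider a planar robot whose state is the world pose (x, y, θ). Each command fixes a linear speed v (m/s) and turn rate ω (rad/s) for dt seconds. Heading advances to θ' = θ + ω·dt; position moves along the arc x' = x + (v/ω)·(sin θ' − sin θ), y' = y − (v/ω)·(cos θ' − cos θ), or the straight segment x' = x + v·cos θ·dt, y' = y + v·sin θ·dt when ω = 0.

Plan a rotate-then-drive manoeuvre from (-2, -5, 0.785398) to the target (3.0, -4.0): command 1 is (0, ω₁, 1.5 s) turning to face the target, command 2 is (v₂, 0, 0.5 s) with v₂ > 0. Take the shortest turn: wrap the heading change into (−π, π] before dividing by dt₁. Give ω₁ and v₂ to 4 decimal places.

heading to target = atan2(-4−-5, 3−-2) = 0.1974
Δθ = wrap(0.1974 − 0.7854) = -0.5880; ω₁ = Δθ/dt₁ = -0.3920
distance = √((3−-2)² + (-4−-5)²) = 5.0990; v₂ = distance/dt₂ = 10.1980

ω₁ = -0.3920, v₂ = 10.1980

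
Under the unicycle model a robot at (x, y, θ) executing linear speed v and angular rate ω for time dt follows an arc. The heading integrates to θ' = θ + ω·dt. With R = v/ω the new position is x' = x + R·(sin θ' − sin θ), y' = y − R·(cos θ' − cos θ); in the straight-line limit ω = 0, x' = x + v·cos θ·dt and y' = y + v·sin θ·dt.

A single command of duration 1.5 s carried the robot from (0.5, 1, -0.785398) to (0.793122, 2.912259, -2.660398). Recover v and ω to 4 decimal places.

v = -1.5000, ω = -1.2500

Δθ = -2.660398 − -0.785398 = -1.875000
ω = Δθ/dt = -1.875000/1.5 = -1.2500
R = −Δy/(cos θ' − cos θ) = 1.2000
v = R·ω = 1.2000·-1.2500 = -1.5000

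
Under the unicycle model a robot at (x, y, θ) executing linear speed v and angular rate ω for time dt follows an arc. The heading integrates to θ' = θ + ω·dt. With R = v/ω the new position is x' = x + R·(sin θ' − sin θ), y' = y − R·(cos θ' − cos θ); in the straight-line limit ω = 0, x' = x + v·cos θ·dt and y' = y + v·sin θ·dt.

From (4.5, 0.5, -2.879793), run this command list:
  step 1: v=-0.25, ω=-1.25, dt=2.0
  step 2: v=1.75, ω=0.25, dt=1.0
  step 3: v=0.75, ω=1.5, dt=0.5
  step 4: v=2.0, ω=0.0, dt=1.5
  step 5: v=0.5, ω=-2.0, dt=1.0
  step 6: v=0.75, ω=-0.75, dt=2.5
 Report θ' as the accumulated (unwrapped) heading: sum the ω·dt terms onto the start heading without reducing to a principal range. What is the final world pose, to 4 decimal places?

(5.7306, 3.8244, -8.2548)

step 1: θ'=-5.3798 (R=0.2000) → pose (4.7089, 0.1830, -5.3798)
step 2: θ'=-5.1298 (R=7.0000) → pose (5.6098, 1.6779, -5.1298)
step 3: θ'=-4.3798 (R=0.5000) → pose (5.6254, 2.0439, -4.3798)
step 4: θ'=-4.3798 (straight) → pose (4.6459, 4.8795, -4.3798)
step 5: θ'=-6.3798 (R=-0.2500) → pose (4.9063, 5.2099, -6.3798)
step 6: θ'=-8.2548 (R=-1.0000) → pose (5.7306, 3.8244, -8.2548)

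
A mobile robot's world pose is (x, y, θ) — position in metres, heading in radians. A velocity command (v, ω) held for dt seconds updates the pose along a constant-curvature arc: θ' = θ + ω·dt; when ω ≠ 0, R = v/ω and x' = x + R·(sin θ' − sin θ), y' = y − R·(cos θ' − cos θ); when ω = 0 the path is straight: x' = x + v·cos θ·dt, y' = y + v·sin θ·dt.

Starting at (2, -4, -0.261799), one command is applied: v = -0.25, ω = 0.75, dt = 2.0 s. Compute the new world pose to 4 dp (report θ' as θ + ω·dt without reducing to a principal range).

θ' = -0.2618 + 0.75·2.0 = 1.2382
R = v/ω = -0.25/0.75 = -0.3333
x' = 2 + -0.3333·(sin 1.2382 − sin -0.2618) = 1.5987
y' = -4 − -0.3333·(cos 1.2382 − cos -0.2618) = -4.2131

(1.5987, -4.2131, 1.2382)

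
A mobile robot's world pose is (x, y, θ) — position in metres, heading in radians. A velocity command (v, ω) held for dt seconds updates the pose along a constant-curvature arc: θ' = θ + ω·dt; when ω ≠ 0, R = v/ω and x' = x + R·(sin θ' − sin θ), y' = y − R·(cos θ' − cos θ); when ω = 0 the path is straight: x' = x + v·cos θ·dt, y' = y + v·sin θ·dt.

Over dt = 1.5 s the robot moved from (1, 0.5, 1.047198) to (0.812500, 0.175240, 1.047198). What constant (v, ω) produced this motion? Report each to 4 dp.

v = -0.2500, ω = 0.0000

Δθ = 1.047198 − 1.047198 = 0.000000
ω = Δθ/dt = 0.000000/1.5 = 0.0000
ω = 0 → v = (Δx·cos θ + Δy·sin θ)/dt = -0.2500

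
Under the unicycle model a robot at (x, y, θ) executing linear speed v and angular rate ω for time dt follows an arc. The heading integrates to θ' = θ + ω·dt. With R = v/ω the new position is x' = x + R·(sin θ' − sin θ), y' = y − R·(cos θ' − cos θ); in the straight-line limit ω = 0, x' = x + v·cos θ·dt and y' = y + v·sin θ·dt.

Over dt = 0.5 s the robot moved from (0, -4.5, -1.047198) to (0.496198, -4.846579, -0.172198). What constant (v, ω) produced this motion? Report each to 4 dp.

v = 1.2500, ω = 1.7500

Δθ = -0.172198 − -1.047198 = 0.875000
ω = Δθ/dt = 0.875000/0.5 = 1.7500
R = Δx/(sin θ' − sin θ) = 0.7143
v = R·ω = 0.7143·1.7500 = 1.2500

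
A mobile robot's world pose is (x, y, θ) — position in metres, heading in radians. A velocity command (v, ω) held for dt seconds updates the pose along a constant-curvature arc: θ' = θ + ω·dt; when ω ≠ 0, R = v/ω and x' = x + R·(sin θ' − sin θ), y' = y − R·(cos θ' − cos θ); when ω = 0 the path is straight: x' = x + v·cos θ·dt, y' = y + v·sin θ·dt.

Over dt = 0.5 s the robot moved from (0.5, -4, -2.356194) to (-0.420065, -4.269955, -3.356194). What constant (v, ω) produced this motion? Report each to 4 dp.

Δθ = -3.356194 − -2.356194 = -1.000000
ω = Δθ/dt = -1.000000/0.5 = -2.0000
R = Δx/(sin θ' − sin θ) = -1.0000
v = R·ω = -1.0000·-2.0000 = 2.0000

v = 2.0000, ω = -2.0000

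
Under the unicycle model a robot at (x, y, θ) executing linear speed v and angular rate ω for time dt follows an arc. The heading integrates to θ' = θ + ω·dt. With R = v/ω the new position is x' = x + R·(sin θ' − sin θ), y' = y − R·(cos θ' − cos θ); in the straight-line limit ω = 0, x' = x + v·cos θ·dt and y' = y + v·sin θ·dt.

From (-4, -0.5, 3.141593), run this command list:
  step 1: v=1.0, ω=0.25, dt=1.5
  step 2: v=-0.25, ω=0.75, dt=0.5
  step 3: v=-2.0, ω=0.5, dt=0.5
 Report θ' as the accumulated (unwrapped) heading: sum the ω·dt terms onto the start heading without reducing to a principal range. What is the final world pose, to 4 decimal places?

(-4.7206, 0.0538, 4.1416)

step 1: θ'=3.5166 (R=4.0000) → pose (-5.4651, -0.7780, 3.5166)
step 2: θ'=3.8916 (R=-0.3333) → pose (-5.3600, -0.7117, 3.8916)
step 3: θ'=4.1416 (R=-4.0000) → pose (-4.7206, 0.0538, 4.1416)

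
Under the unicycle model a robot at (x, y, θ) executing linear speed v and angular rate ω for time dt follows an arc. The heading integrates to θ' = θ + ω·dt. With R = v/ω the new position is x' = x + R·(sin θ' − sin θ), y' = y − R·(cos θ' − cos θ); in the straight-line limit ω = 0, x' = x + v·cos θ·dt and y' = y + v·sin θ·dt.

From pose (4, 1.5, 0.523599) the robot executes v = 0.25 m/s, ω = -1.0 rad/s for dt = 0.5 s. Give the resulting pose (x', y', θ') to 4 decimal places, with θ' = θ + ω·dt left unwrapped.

θ' = 0.5236 + -1.0·0.5 = 0.0236
R = v/ω = 0.25/-1.0 = -0.2500
x' = 4 + -0.2500·(sin 0.0236 − sin 0.5236) = 4.1191
y' = 1.5 − -0.2500·(cos 0.0236 − cos 0.5236) = 1.5334

(4.1191, 1.5334, 0.0236)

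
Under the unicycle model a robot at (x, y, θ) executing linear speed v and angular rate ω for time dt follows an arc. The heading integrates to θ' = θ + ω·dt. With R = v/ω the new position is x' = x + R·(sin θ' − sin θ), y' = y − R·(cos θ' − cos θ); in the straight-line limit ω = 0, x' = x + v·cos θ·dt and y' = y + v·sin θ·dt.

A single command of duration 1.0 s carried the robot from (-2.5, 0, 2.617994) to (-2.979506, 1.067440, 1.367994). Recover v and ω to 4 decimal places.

v = 1.2500, ω = -1.2500

Δθ = 1.367994 − 2.617994 = -1.250000
ω = Δθ/dt = -1.250000/1.0 = -1.2500
R = −Δy/(cos θ' − cos θ) = -1.0000
v = R·ω = -1.0000·-1.2500 = 1.2500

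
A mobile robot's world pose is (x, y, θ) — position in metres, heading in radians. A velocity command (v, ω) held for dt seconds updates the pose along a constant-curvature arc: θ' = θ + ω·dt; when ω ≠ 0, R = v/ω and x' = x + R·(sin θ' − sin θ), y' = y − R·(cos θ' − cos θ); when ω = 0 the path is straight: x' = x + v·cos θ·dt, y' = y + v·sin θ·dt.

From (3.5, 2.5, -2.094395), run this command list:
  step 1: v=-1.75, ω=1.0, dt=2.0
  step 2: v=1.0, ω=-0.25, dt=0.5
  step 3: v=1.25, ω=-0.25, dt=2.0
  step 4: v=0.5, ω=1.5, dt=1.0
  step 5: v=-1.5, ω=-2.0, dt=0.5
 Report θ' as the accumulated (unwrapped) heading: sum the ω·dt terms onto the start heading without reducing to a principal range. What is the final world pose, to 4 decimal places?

step 1: θ'=-0.0944 (R=-1.7500) → pose (2.1494, 5.1172, -0.0944)
step 2: θ'=-0.2194 (R=-4.0000) → pose (2.6429, 5.0391, -0.2194)
step 3: θ'=-0.7194 (R=-5.0000) → pose (4.8494, 3.9200, -0.7194)
step 4: θ'=0.7806 (R=0.3333) → pose (5.3036, 3.9339, 0.7806)
step 5: θ'=-0.2194 (R=0.7500) → pose (4.6126, 3.7348, -0.2194)

(4.6126, 3.7348, -0.2194)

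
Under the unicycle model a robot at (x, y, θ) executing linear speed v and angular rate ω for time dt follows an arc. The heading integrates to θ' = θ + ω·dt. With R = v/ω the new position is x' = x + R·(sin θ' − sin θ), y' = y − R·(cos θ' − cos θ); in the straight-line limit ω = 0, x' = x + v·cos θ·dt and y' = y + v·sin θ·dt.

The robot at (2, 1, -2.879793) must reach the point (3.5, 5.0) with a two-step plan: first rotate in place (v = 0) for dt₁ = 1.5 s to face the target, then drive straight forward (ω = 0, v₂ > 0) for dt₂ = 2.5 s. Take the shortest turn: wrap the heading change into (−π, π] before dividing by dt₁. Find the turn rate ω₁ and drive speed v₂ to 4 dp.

heading to target = atan2(5−1, 3.5−2) = 1.2120
Δθ = wrap(1.2120 − -2.8798) = -2.1914; ω₁ = Δθ/dt₁ = -1.4609
distance = √((3.5−2)² + (5−1)²) = 4.2720; v₂ = distance/dt₂ = 1.7088

ω₁ = -1.4609, v₂ = 1.7088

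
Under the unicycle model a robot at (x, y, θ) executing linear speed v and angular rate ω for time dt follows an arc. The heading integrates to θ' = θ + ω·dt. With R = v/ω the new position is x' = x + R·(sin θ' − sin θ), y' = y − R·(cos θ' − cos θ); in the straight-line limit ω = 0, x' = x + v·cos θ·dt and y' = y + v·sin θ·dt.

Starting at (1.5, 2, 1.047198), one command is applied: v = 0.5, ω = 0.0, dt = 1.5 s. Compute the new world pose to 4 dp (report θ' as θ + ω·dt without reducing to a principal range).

(1.8750, 2.6495, 1.0472)

θ' = 1.0472 + 0.0·1.5 = 1.0472
ω = 0 → straight: x' = 1.5 + 0.5·cos(1.0472)·1.5 = 1.8750
y' = 2 + 0.5·sin(1.0472)·1.5 = 2.6495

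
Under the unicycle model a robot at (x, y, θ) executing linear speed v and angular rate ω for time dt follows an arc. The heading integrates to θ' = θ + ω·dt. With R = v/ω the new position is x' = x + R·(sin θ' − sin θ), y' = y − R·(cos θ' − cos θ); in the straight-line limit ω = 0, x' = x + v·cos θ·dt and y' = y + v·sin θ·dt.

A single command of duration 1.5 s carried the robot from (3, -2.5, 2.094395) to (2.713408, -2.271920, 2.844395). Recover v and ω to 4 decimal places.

v = 0.2500, ω = 0.5000

Δθ = 2.844395 − 2.094395 = 0.750000
ω = Δθ/dt = 0.750000/1.5 = 0.5000
R = Δx/(sin θ' − sin θ) = 0.5000
v = R·ω = 0.5000·0.5000 = 0.2500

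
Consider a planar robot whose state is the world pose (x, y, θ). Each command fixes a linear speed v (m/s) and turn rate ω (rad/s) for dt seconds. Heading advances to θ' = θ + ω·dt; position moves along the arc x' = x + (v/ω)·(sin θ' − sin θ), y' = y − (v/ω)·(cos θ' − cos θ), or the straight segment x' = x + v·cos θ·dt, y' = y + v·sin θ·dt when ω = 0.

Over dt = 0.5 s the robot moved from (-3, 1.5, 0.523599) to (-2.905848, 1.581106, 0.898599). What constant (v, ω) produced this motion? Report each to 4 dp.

v = 0.2500, ω = 0.7500

Δθ = 0.898599 − 0.523599 = 0.375000
ω = Δθ/dt = 0.375000/0.5 = 0.7500
R = Δx/(sin θ' − sin θ) = 0.3333
v = R·ω = 0.3333·0.7500 = 0.2500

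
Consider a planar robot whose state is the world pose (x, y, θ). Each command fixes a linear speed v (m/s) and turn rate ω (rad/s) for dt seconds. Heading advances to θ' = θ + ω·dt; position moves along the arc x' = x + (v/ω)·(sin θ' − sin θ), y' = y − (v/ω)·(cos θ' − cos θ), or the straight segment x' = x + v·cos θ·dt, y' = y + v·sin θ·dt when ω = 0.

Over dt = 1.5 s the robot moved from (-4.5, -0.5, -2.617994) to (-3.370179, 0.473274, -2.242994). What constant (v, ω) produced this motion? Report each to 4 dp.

Δθ = -2.242994 − -2.617994 = 0.375000
ω = Δθ/dt = 0.375000/1.5 = 0.2500
R = Δx/(sin θ' − sin θ) = -4.0000
v = R·ω = -4.0000·0.2500 = -1.0000

v = -1.0000, ω = 0.2500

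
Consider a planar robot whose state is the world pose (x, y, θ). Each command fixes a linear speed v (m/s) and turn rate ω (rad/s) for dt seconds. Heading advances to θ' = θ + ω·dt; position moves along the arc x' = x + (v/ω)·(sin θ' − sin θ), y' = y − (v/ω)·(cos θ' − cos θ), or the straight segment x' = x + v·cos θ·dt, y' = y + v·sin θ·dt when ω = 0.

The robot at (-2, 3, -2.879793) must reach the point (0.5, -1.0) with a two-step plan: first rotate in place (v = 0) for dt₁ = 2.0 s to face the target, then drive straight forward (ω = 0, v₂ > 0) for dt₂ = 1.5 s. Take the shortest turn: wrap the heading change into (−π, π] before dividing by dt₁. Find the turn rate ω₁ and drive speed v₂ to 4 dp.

ω₁ = 0.9338, v₂ = 3.1447

heading to target = atan2(-1−3, 0.5−-2) = -1.0122
Δθ = wrap(-1.0122 − -2.8798) = 1.8676; ω₁ = Δθ/dt₁ = 0.9338
distance = √((0.5−-2)² + (-1−3)²) = 4.7170; v₂ = distance/dt₂ = 3.1447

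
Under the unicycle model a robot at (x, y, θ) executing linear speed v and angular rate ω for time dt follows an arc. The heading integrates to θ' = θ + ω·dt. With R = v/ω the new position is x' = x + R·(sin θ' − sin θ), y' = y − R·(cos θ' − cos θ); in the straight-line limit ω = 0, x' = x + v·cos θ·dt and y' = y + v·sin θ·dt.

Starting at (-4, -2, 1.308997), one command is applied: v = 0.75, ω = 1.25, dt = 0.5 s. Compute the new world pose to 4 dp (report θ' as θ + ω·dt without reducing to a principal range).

θ' = 1.3090 + 1.25·0.5 = 1.9340
R = v/ω = 0.75/1.25 = 0.6000
x' = -4 + 0.6000·(sin 1.9340 − sin 1.3090) = -4.0187
y' = -2 − 0.6000·(cos 1.9340 − cos 1.3090) = -1.6315

(-4.0187, -1.6315, 1.9340)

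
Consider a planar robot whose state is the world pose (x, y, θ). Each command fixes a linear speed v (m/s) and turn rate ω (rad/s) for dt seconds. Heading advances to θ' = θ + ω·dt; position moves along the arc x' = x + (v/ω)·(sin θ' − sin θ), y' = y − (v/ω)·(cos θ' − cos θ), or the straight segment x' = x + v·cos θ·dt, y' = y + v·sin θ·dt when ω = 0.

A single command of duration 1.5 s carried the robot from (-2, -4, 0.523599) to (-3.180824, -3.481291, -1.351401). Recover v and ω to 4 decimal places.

v = -1.0000, ω = -1.2500

Δθ = -1.351401 − 0.523599 = -1.875000
ω = Δθ/dt = -1.875000/1.5 = -1.2500
R = Δx/(sin θ' − sin θ) = 0.8000
v = R·ω = 0.8000·-1.2500 = -1.0000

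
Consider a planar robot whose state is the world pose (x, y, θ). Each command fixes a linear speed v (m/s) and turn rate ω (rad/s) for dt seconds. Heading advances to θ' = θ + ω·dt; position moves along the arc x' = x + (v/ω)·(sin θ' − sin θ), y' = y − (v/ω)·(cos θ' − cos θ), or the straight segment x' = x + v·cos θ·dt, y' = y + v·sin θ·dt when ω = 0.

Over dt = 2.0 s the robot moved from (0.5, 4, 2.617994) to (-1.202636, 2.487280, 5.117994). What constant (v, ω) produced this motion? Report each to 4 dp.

Δθ = 5.117994 − 2.617994 = 2.500000
ω = Δθ/dt = 2.500000/2.0 = 1.2500
R = Δx/(sin θ' − sin θ) = 1.2000
v = R·ω = 1.2000·1.2500 = 1.5000

v = 1.5000, ω = 1.2500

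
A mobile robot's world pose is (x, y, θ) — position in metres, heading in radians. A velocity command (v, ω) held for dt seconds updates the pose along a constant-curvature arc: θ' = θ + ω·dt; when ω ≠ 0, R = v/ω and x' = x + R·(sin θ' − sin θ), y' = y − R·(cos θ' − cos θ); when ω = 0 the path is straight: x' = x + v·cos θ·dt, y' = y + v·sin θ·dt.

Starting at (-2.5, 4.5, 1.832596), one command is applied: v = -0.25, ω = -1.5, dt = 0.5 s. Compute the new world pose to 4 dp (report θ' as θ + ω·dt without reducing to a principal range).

(-2.5138, 4.3787, 1.0826)

θ' = 1.8326 + -1.5·0.5 = 1.0826
R = v/ω = -0.25/-1.5 = 0.1667
x' = -2.5 + 0.1667·(sin 1.0826 − sin 1.8326) = -2.5138
y' = 4.5 − 0.1667·(cos 1.0826 − cos 1.8326) = 4.3787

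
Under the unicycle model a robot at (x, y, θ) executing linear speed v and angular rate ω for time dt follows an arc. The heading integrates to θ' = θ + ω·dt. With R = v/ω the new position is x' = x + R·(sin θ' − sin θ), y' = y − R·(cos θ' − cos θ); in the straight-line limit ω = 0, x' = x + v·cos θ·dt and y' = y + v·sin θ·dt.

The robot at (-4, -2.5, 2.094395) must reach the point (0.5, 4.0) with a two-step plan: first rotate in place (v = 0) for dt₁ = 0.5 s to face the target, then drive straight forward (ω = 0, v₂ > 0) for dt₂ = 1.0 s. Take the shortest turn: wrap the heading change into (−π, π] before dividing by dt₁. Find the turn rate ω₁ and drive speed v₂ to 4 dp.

heading to target = atan2(4−-2.5, 0.5−-4) = 0.9653
Δθ = wrap(0.9653 − 2.0944) = -1.1291; ω₁ = Δθ/dt₁ = -2.2583
distance = √((0.5−-4)² + (4−-2.5)²) = 7.9057; v₂ = distance/dt₂ = 7.9057

ω₁ = -2.2583, v₂ = 7.9057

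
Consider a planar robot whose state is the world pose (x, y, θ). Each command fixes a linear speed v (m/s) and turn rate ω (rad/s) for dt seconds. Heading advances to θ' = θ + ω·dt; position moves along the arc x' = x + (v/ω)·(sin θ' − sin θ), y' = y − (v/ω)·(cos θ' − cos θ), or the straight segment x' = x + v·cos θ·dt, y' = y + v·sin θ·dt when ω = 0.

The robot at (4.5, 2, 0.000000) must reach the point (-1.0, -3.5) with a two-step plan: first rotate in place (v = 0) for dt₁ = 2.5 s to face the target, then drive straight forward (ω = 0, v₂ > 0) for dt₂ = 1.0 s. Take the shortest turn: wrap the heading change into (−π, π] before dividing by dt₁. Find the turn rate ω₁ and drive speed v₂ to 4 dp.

ω₁ = -0.9425, v₂ = 7.7782

heading to target = atan2(-3.5−2, -1−4.5) = -2.3562
Δθ = wrap(-2.3562 − 0.0000) = -2.3562; ω₁ = Δθ/dt₁ = -0.9425
distance = √((-1−4.5)² + (-3.5−2)²) = 7.7782; v₂ = distance/dt₂ = 7.7782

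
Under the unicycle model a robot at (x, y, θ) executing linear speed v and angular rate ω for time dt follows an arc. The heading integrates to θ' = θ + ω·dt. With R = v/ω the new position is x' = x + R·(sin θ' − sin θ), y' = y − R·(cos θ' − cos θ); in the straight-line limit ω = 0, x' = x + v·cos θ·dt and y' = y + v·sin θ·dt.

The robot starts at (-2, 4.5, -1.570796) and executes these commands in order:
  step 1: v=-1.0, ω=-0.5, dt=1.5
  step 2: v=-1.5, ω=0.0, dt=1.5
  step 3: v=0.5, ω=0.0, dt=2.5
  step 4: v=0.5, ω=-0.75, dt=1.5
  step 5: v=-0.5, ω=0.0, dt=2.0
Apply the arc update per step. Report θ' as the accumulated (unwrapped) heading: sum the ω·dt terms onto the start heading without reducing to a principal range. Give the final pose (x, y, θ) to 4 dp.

(-0.5151, 6.1138, -3.4458)

step 1: θ'=-2.3208 (R=2.0000) → pose (-1.4634, 5.8633, -2.3208)
step 2: θ'=-2.3208 (straight) → pose (0.0703, 7.5096, -2.3208)
step 3: θ'=-2.3208 (straight) → pose (-0.7817, 6.5950, -2.3208)
step 4: θ'=-3.4458 (R=-0.6667) → pose (-1.4692, 6.4133, -3.4458)
step 5: θ'=-3.4458 (straight) → pose (-0.5151, 6.1138, -3.4458)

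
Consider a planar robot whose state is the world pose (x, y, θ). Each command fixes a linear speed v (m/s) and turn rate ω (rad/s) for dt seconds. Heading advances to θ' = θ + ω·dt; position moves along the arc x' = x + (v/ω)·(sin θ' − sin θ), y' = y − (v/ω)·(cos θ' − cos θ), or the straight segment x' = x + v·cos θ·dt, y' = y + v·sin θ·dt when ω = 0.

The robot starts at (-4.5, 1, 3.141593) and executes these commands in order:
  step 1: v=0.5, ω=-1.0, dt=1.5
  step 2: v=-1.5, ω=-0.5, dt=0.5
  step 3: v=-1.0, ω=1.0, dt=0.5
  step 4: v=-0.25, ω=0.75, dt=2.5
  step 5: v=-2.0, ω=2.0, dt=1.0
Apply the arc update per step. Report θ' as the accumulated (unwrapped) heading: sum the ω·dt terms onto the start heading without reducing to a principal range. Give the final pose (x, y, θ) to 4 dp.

step 1: θ'=1.6416 (R=-0.5000) → pose (-4.9987, 1.4646, 1.6416)
step 2: θ'=1.3916 (R=3.0000) → pose (-5.0393, 0.7177, 1.3916)
step 3: θ'=1.8916 (R=-1.0000) → pose (-5.0043, 0.2241, 1.8916)
step 4: θ'=3.7666 (R=-0.3333) → pose (-4.4929, 0.0589, 3.7666)
step 5: θ'=5.7666 (R=-1.0000) → pose (-4.5841, 1.7394, 5.7666)

(-4.5841, 1.7394, 5.7666)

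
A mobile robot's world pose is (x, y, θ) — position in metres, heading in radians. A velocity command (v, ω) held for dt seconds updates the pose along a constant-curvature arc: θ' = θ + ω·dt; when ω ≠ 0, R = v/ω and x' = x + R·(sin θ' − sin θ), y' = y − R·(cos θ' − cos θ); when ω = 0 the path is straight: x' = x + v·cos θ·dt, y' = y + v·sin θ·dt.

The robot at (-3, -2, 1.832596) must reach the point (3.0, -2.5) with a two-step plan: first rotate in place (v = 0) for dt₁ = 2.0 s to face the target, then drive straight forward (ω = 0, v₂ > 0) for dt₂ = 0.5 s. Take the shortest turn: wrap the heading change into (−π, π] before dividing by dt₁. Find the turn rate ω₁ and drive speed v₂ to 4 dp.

heading to target = atan2(-2.5−-2, 3−-3) = -0.0831
Δθ = wrap(-0.0831 − 1.8326) = -1.9157; ω₁ = Δθ/dt₁ = -0.9579
distance = √((3−-3)² + (-2.5−-2)²) = 6.0208; v₂ = distance/dt₂ = 12.0416

ω₁ = -0.9579, v₂ = 12.0416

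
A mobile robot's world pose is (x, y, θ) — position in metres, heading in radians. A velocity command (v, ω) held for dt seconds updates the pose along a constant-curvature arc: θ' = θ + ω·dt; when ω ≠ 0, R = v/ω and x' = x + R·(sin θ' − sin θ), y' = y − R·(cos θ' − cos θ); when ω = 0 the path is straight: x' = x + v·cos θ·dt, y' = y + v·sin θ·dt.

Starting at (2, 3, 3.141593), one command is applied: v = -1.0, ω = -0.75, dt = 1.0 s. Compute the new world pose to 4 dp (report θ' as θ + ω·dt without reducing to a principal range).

(2.9089, 2.6423, 2.3916)

θ' = 3.1416 + -0.75·1.0 = 2.3916
R = v/ω = -1.0/-0.75 = 1.3333
x' = 2 + 1.3333·(sin 2.3916 − sin 3.1416) = 2.9089
y' = 3 − 1.3333·(cos 2.3916 − cos 3.1416) = 2.6423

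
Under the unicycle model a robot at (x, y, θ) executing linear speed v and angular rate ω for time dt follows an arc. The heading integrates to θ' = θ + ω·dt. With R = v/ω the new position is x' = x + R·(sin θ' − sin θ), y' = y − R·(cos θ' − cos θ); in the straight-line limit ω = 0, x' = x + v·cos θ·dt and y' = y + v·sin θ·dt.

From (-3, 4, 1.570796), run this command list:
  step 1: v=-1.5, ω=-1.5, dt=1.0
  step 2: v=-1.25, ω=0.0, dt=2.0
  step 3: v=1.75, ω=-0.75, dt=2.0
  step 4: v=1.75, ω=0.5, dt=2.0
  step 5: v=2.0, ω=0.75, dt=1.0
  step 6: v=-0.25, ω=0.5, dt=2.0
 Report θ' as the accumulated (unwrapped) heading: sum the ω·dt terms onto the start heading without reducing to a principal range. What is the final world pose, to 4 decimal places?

step 1: θ'=0.0708 (R=1.0000) → pose (-3.9293, 3.0025, 0.0708)
step 2: θ'=0.0708 (straight) → pose (-6.4230, 2.8257, 0.0708)
step 3: θ'=-1.4292 (R=-2.3333) → pose (-3.9480, 0.8275, -1.4292)
step 4: θ'=-0.4292 (R=3.5000) → pose (-1.9395, -1.8612, -0.4292)
step 5: θ'=0.3208 (R=2.6667) → pose (0.0111, -1.9670, 0.3208)
step 6: θ'=1.3208 (R=-0.5000) → pose (-0.3157, -2.3178, 1.3208)

(-0.3157, -2.3178, 1.3208)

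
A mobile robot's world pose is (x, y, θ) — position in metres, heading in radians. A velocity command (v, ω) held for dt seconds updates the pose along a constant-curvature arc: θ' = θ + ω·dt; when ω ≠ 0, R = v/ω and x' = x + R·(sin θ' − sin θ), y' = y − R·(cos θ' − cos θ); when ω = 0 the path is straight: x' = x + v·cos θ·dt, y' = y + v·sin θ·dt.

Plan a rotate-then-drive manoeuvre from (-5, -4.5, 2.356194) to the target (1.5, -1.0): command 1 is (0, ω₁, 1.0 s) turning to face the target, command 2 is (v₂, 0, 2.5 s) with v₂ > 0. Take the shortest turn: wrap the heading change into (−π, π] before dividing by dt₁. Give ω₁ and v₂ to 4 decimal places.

heading to target = atan2(-1−-4.5, 1.5−-5) = 0.4939
Δθ = wrap(0.4939 − 2.3562) = -1.8623; ω₁ = Δθ/dt₁ = -1.8623
distance = √((1.5−-5)² + (-1−-4.5)²) = 7.3824; v₂ = distance/dt₂ = 2.9530

ω₁ = -1.8623, v₂ = 2.9530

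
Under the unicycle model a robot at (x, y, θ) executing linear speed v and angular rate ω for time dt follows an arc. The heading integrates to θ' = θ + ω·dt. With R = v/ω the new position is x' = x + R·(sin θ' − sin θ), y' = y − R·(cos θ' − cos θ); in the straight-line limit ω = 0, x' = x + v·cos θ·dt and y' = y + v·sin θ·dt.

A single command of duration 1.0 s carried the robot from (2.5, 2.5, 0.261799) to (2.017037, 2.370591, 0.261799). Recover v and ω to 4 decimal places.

Δθ = 0.261799 − 0.261799 = 0.000000
ω = Δθ/dt = 0.000000/1.0 = 0.0000
ω = 0 → v = (Δx·cos θ + Δy·sin θ)/dt = -0.5000

v = -0.5000, ω = 0.0000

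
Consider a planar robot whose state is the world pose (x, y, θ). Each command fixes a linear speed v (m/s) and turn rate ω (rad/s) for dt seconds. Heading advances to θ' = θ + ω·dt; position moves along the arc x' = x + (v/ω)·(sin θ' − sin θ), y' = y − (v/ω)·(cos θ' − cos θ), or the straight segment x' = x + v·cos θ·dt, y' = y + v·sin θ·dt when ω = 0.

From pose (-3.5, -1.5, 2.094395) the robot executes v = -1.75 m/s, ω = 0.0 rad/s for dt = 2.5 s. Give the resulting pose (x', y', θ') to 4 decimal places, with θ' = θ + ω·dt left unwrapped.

θ' = 2.0944 + 0.0·2.5 = 2.0944
ω = 0 → straight: x' = -3.5 + -1.75·cos(2.0944)·2.5 = -1.3125
y' = -1.5 + -1.75·sin(2.0944)·2.5 = -5.2889

(-1.3125, -5.2889, 2.0944)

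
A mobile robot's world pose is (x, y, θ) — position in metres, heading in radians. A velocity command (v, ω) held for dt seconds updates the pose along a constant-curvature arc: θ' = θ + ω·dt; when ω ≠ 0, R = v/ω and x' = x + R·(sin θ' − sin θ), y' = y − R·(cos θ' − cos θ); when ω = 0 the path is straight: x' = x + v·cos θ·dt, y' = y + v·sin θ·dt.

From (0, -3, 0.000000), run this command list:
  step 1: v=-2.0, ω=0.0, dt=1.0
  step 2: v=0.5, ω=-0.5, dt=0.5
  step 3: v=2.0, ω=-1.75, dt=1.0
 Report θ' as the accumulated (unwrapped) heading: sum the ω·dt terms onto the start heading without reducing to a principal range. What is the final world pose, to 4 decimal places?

(-0.9961, -4.6140, -2.0000)

step 1: θ'=0.0000 (straight) → pose (-2.0000, -3.0000, 0.0000)
step 2: θ'=-0.2500 (R=-1.0000) → pose (-1.7526, -3.0311, -0.2500)
step 3: θ'=-2.0000 (R=-1.1429) → pose (-0.9961, -4.6140, -2.0000)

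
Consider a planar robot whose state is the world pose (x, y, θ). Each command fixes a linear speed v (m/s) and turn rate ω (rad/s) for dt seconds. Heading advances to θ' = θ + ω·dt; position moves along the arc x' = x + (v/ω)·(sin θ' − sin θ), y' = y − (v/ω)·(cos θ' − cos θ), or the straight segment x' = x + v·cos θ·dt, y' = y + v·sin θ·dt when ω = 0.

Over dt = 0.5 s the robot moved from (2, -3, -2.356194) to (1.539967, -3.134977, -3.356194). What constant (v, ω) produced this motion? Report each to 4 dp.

v = 1.0000, ω = -2.0000

Δθ = -3.356194 − -2.356194 = -1.000000
ω = Δθ/dt = -1.000000/0.5 = -2.0000
R = Δx/(sin θ' − sin θ) = -0.5000
v = R·ω = -0.5000·-2.0000 = 1.0000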